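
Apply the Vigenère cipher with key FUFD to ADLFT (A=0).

Repeat the key across the message: FUFDF
A(0)+F(5): 5 → F
D(3)+U(20): 23 → X
L(11)+F(5): 16 → Q
F(5)+D(3): 8 → I
T(19)+F(5): 24 → Y

FXQIY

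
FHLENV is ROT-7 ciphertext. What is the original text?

YAEXGO

F(5): 5−7=-2≡24 → Y
H(7): 7−7=0 → A
L(11): 11−7=4 → E
E(4): 4−7=-3≡23 → X
N(13): 13−7=6 → G
V(21): 21−7=14 → O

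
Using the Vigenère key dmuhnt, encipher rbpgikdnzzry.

Repeat the key across the message: dmuhntdmuhnt
r(17)+d(3): 20 → u
b(1)+m(12): 13 → n
p(15)+u(20): 35≡9 → j
g(6)+h(7): 13 → n
i(8)+n(13): 21 → v
k(10)+t(19): 29≡3 → d
d(3)+d(3): 6 → g
n(13)+m(12): 25 → z
z(25)+u(20): 45≡19 → t
z(25)+h(7): 32≡6 → g
r(17)+n(13): 30≡4 → e
y(24)+t(19): 43≡17 → r

unjnvdgztger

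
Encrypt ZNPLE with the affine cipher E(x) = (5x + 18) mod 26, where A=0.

Z(25): 5·25+18=143≡13 → N
N(13): 5·13+18=83≡5 → F
P(15): 5·15+18=93≡15 → P
L(11): 5·11+18=73≡21 → V
E(4): 5·4+18=38≡12 → M

NFPVM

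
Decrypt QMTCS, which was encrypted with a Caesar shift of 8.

Q(16): 16−8=8 → I
M(12): 12−8=4 → E
T(19): 19−8=11 → L
C(2): 2−8=-6≡20 → U
S(18): 18−8=10 → K

IELUK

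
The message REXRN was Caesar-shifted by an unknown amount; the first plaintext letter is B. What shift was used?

From the crib: R(17)−B(1)=16, so the shift is 16.

16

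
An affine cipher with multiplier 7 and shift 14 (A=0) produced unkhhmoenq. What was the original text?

mlszzwagle

The inverse of 7 mod 26 is 15, since 7·15=105≡1. Apply D(y)=15·(y−14) mod 26:
u(20): 15·(20−14)=90≡12 → m
n(13): 15·(13−14)=-15≡11 → l
k(10): 15·(10−14)=-60≡18 → s
h(7): 15·(7−14)=-105≡25 → z
h(7): 15·(7−14)=-105≡25 → z
m(12): 15·(12−14)=-30≡22 → w
o(14): 15·(14−14)=0 → a
e(4): 15·(4−14)=-150≡6 → g
n(13): 15·(13−14)=-15≡11 → l
q(16): 15·(16−14)=30≡4 → e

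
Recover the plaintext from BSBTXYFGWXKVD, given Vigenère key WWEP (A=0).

Repeat the key across the ciphertext: WWEPWWEPWWEPW
B(1)−W(22): -21≡5 → F
S(18)−W(22): -4≡22 → W
B(1)−E(4): -3≡23 → X
T(19)−P(15): 4 → E
X(23)−W(22): 1 → B
Y(24)−W(22): 2 → C
F(5)−E(4): 1 → B
G(6)−P(15): -9≡17 → R
W(22)−W(22): 0 → A
X(23)−W(22): 1 → B
K(10)−E(4): 6 → G
V(21)−P(15): 6 → G
D(3)−W(22): -19≡7 → H

FWXEBCBRABGGH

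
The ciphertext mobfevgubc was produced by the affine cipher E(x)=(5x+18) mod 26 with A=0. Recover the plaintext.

euhnsliqhc

The inverse of 5 mod 26 is 21, since 5·21=105≡1. Apply D(y)=21·(y−18) mod 26:
m(12): 21·(12−18)=-126≡4 → e
o(14): 21·(14−18)=-84≡20 → u
b(1): 21·(1−18)=-357≡7 → h
f(5): 21·(5−18)=-273≡13 → n
e(4): 21·(4−18)=-294≡18 → s
v(21): 21·(21−18)=63≡11 → l
g(6): 21·(6−18)=-252≡8 → i
u(20): 21·(20−18)=42≡16 → q
b(1): 21·(1−18)=-357≡7 → h
c(2): 21·(2−18)=-336≡2 → c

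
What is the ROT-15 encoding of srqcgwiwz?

s(18): 18+15=33≡7 → h
r(17): 17+15=32≡6 → g
q(16): 16+15=31≡5 → f
c(2): 2+15=17 → r
g(6): 6+15=21 → v
w(22): 22+15=37≡11 → l
i(8): 8+15=23 → x
w(22): 22+15=37≡11 → l
z(25): 25+15=40≡14 → o

hgfrvlxlo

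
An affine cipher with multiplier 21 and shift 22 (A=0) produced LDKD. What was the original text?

The inverse of 21 mod 26 is 5, since 21·5=105≡1. Apply D(y)=5·(y−22) mod 26:
L(11): 5·(11−22)=-55≡23 → X
D(3): 5·(3−22)=-95≡9 → J
K(10): 5·(10−22)=-60≡18 → S
D(3): 5·(3−22)=-95≡9 → J

XJSJ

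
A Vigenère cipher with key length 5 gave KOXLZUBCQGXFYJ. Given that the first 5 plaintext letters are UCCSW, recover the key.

Subtract each crib letter from the matching ciphertext letter (mod 26):
K(10)−U(20)=-10≡16 → Q
O(14)−C(2)=12 → M
X(23)−C(2)=21 → V
L(11)−S(18)=-7≡19 → T
Z(25)−W(22)=3 → D

QMVTD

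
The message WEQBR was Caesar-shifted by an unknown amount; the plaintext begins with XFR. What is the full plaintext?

From the crib: W(22)−X(23)=-1≡25, so the shift is 25.
Subtract 25 from each ciphertext letter:
W(22): 22−25=-3≡23 → X
E(4): 4−25=-21≡5 → F
Q(16): 16−25=-9≡17 → R
B(1): 1−25=-24≡2 → C
R(17): 17−25=-8≡18 → S

XFRCS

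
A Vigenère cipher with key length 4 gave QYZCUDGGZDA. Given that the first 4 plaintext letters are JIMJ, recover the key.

HQNT

Subtract each crib letter from the matching ciphertext letter (mod 26):
Q(16)−J(9)=7 → H
Y(24)−I(8)=16 → Q
Z(25)−M(12)=13 → N
C(2)−J(9)=-7≡19 → T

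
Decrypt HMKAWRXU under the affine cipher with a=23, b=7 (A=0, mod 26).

AHZLVOMN

The inverse of 23 mod 26 is 17, since 23·17=391≡1. Apply D(y)=17·(y−7) mod 26:
H(7): 17·(7−7)=0 → A
M(12): 17·(12−7)=85≡7 → H
K(10): 17·(10−7)=51≡25 → Z
A(0): 17·(0−7)=-119≡11 → L
W(22): 17·(22−7)=255≡21 → V
R(17): 17·(17−7)=170≡14 → O
X(23): 17·(23−7)=272≡12 → M
U(20): 17·(20−7)=221≡13 → N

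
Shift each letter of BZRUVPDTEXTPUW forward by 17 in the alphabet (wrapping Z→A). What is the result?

B(1): 1+17=18 → S
Z(25): 25+17=42≡16 → Q
R(17): 17+17=34≡8 → I
U(20): 20+17=37≡11 → L
V(21): 21+17=38≡12 → M
P(15): 15+17=32≡6 → G
D(3): 3+17=20 → U
T(19): 19+17=36≡10 → K
E(4): 4+17=21 → V
X(23): 23+17=40≡14 → O
T(19): 19+17=36≡10 → K
P(15): 15+17=32≡6 → G
U(20): 20+17=37≡11 → L
W(22): 22+17=39≡13 → N

SQILMGUKVOKGLN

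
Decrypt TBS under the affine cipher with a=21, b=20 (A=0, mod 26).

VJQ

The inverse of 21 mod 26 is 5, since 21·5=105≡1. Apply D(y)=5·(y−20) mod 26:
T(19): 5·(19−20)=-5≡21 → V
B(1): 5·(1−20)=-95≡9 → J
S(18): 5·(18−20)=-10≡16 → Q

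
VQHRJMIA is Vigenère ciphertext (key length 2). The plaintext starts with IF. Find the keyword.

NL

Subtract each crib letter from the matching ciphertext letter (mod 26):
V(21)−I(8)=13 → N
Q(16)−F(5)=11 → L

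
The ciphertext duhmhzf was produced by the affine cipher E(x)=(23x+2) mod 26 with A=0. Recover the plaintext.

The inverse of 23 mod 26 is 17, since 23·17=391≡1. Apply D(y)=17·(y−2) mod 26:
d(3): 17·(3−2)=17 → r
u(20): 17·(20−2)=306≡20 → u
h(7): 17·(7−2)=85≡7 → h
m(12): 17·(12−2)=170≡14 → o
h(7): 17·(7−2)=85≡7 → h
z(25): 17·(25−2)=391≡1 → b
f(5): 17·(5−2)=51≡25 → z

ruhohbz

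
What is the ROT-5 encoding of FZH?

KEM

F(5): 5+5=10 → K
Z(25): 25+5=30≡4 → E
H(7): 7+5=12 → M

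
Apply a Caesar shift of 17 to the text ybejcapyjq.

psvatrgpah

y(24): 24+17=41≡15 → p
b(1): 1+17=18 → s
e(4): 4+17=21 → v
j(9): 9+17=26≡0 → a
c(2): 2+17=19 → t
a(0): 0+17=17 → r
p(15): 15+17=32≡6 → g
y(24): 24+17=41≡15 → p
j(9): 9+17=26≡0 → a
q(16): 16+17=33≡7 → h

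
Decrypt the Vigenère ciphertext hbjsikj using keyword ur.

Repeat the key across the ciphertext: urururu
h(7)−u(20): -13≡13 → n
b(1)−r(17): -16≡10 → k
j(9)−u(20): -11≡15 → p
s(18)−r(17): 1 → b
i(8)−u(20): -12≡14 → o
k(10)−r(17): -7≡19 → t
j(9)−u(20): -11≡15 → p

nkpbotp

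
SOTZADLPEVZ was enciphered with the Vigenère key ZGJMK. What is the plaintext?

TIKNQEFGSLA

Repeat the key across the ciphertext: ZGJMKZGJMKZ
S(18)−Z(25): -7≡19 → T
O(14)−G(6): 8 → I
T(19)−J(9): 10 → K
Z(25)−M(12): 13 → N
A(0)−K(10): -10≡16 → Q
D(3)−Z(25): -22≡4 → E
L(11)−G(6): 5 → F
P(15)−J(9): 6 → G
E(4)−M(12): -8≡18 → S
V(21)−K(10): 11 → L
Z(25)−Z(25): 0 → A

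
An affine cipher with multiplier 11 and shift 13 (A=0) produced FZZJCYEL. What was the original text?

The inverse of 11 mod 26 is 19, since 11·19=209≡1. Apply D(y)=19·(y−13) mod 26:
F(5): 19·(5−13)=-152≡4 → E
Z(25): 19·(25−13)=228≡20 → U
Z(25): 19·(25−13)=228≡20 → U
J(9): 19·(9−13)=-76≡2 → C
C(2): 19·(2−13)=-209≡25 → Z
Y(24): 19·(24−13)=209≡1 → B
E(4): 19·(4−13)=-171≡11 → L
L(11): 19·(11−13)=-38≡14 → O

EUUCZBLO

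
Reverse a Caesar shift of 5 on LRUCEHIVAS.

GMPXZCDQVN

L(11): 11−5=6 → G
R(17): 17−5=12 → M
U(20): 20−5=15 → P
C(2): 2−5=-3≡23 → X
E(4): 4−5=-1≡25 → Z
H(7): 7−5=2 → C
I(8): 8−5=3 → D
V(21): 21−5=16 → Q
A(0): 0−5=-5≡21 → V
S(18): 18−5=13 → N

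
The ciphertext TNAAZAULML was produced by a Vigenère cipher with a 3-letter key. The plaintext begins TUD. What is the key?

ATX

Subtract each crib letter from the matching ciphertext letter (mod 26):
T(19)−T(19)=0 → A
N(13)−U(20)=-7≡19 → T
A(0)−D(3)=-3≡23 → X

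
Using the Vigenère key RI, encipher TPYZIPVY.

Repeat the key across the message: RIRIRIRI
T(19)+R(17): 36≡10 → K
P(15)+I(8): 23 → X
Y(24)+R(17): 41≡15 → P
Z(25)+I(8): 33≡7 → H
I(8)+R(17): 25 → Z
P(15)+I(8): 23 → X
V(21)+R(17): 38≡12 → M
Y(24)+I(8): 32≡6 → G

KXPHZXMG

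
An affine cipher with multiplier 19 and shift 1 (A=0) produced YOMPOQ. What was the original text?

TNRYNJ

The inverse of 19 mod 26 is 11, since 19·11=209≡1. Apply D(y)=11·(y−1) mod 26:
Y(24): 11·(24−1)=253≡19 → T
O(14): 11·(14−1)=143≡13 → N
M(12): 11·(12−1)=121≡17 → R
P(15): 11·(15−1)=154≡24 → Y
O(14): 11·(14−1)=143≡13 → N
Q(16): 11·(16−1)=165≡9 → J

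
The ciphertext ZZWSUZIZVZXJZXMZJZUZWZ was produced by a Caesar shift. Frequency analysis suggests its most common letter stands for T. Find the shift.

The most frequent ciphertext letter is Z (appears 10 times).
Z is position 25; T is position 19.
Shift = 6.

6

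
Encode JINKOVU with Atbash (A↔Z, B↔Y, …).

QRMPLEF

J(9) → Q(16)
I(8) → R(17)
N(13) → M(12)
K(10) → P(15)
O(14) → L(11)
V(21) → E(4)
U(20) → F(5)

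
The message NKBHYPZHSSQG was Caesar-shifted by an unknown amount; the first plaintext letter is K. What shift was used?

3

From the crib: N(13)−K(10)=3, so the shift is 3.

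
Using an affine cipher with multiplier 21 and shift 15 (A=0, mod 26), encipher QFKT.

Q(16): 21·16+15=351≡13 → N
F(5): 21·5+15=120≡16 → Q
K(10): 21·10+15=225≡17 → R
T(19): 21·19+15=414≡24 → Y

NQRY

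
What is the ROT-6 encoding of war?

w(22): 22+6=28≡2 → c
a(0): 0+6=6 → g
r(17): 17+6=23 → x

cgx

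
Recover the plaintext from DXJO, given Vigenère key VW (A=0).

Repeat the key across the ciphertext: VWVW
D(3)−V(21): -18≡8 → I
X(23)−W(22): 1 → B
J(9)−V(21): -12≡14 → O
O(14)−W(22): -8≡18 → S

IBOS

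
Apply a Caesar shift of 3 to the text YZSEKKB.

Y(24): 24+3=27≡1 → B
Z(25): 25+3=28≡2 → C
S(18): 18+3=21 → V
E(4): 4+3=7 → H
K(10): 10+3=13 → N
K(10): 10+3=13 → N
B(1): 1+3=4 → E

BCVHNNE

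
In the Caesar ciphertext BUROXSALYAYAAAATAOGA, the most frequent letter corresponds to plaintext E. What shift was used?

The most frequent ciphertext letter is A (appears 8 times).
A is position 0; E is position 4.
Shift = -4≡22.

22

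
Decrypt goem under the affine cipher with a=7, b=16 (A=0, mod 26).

The inverse of 7 mod 26 is 15, since 7·15=105≡1. Apply D(y)=15·(y−16) mod 26:
g(6): 15·(6−16)=-150≡6 → g
o(14): 15·(14−16)=-30≡22 → w
e(4): 15·(4−16)=-180≡2 → c
m(12): 15·(12−16)=-60≡18 → s

gwcs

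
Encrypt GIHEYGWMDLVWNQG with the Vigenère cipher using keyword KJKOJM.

Repeat the key across the message: KJKOJMKJKOJMKJK
G(6)+K(10): 16 → Q
I(8)+J(9): 17 → R
H(7)+K(10): 17 → R
E(4)+O(14): 18 → S
Y(24)+J(9): 33≡7 → H
G(6)+M(12): 18 → S
W(22)+K(10): 32≡6 → G
M(12)+J(9): 21 → V
D(3)+K(10): 13 → N
L(11)+O(14): 25 → Z
V(21)+J(9): 30≡4 → E
W(22)+M(12): 34≡8 → I
N(13)+K(10): 23 → X
Q(16)+J(9): 25 → Z
G(6)+K(10): 16 → Q

QRRSHSGVNZEIXZQ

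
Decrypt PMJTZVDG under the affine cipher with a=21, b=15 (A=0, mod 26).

The inverse of 21 mod 26 is 5, since 21·5=105≡1. Apply D(y)=5·(y−15) mod 26:
P(15): 5·(15−15)=0 → A
M(12): 5·(12−15)=-15≡11 → L
J(9): 5·(9−15)=-30≡22 → W
T(19): 5·(19−15)=20 → U
Z(25): 5·(25−15)=50≡24 → Y
V(21): 5·(21−15)=30≡4 → E
D(3): 5·(3−15)=-60≡18 → S
G(6): 5·(6−15)=-45≡7 → H

ALWUYESH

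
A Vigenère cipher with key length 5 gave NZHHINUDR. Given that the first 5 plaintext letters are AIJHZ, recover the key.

NRYAJ

Subtract each crib letter from the matching ciphertext letter (mod 26):
N(13)−A(0)=13 → N
Z(25)−I(8)=17 → R
H(7)−J(9)=-2≡24 → Y
H(7)−H(7)=0 → A
I(8)−Z(25)=-17≡9 → J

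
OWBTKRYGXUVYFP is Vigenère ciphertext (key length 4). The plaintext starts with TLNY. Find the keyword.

VLOV

Subtract each crib letter from the matching ciphertext letter (mod 26):
O(14)−T(19)=-5≡21 → V
W(22)−L(11)=11 → L
B(1)−N(13)=-12≡14 → O
T(19)−Y(24)=-5≡21 → V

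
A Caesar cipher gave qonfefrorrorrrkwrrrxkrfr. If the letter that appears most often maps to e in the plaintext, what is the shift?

13

The most frequent ciphertext letter is r (appears 11 times).
r is position 17; e is position 4.
Shift = 13.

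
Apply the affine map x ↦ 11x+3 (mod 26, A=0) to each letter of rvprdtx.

r(17): 11·17+3=190≡8 → i
v(21): 11·21+3=234≡0 → a
p(15): 11·15+3=168≡12 → m
r(17): 11·17+3=190≡8 → i
d(3): 11·3+3=36≡10 → k
t(19): 11·19+3=212≡4 → e
x(23): 11·23+3=256≡22 → w

iamikew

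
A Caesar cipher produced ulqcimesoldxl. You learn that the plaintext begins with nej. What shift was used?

From the crib: u(20)−n(13)=7, so the shift is 7.

7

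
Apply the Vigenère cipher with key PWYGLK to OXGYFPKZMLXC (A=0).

DTEEQZZVKRIM

Repeat the key across the message: PWYGLKPWYGLK
O(14)+P(15): 29≡3 → D
X(23)+W(22): 45≡19 → T
G(6)+Y(24): 30≡4 → E
Y(24)+G(6): 30≡4 → E
F(5)+L(11): 16 → Q
P(15)+K(10): 25 → Z
K(10)+P(15): 25 → Z
Z(25)+W(22): 47≡21 → V
M(12)+Y(24): 36≡10 → K
L(11)+G(6): 17 → R
X(23)+L(11): 34≡8 → I
C(2)+K(10): 12 → M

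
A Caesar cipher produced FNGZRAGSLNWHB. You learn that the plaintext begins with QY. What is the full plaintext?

QYRKCLRDWYHSM

From the crib: F(5)−Q(16)=-11≡15, so the shift is 15.
Subtract 15 from each ciphertext letter:
F(5): 5−15=-10≡16 → Q
N(13): 13−15=-2≡24 → Y
G(6): 6−15=-9≡17 → R
Z(25): 25−15=10 → K
R(17): 17−15=2 → C
A(0): 0−15=-15≡11 → L
G(6): 6−15=-9≡17 → R
S(18): 18−15=3 → D
L(11): 11−15=-4≡22 → W
N(13): 13−15=-2≡24 → Y
W(22): 22−15=7 → H
H(7): 7−15=-8≡18 → S
B(1): 1−15=-14≡12 → M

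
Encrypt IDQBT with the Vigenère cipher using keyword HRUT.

Repeat the key across the message: HRUTH
I(8)+H(7): 15 → P
D(3)+R(17): 20 → U
Q(16)+U(20): 36≡10 → K
B(1)+T(19): 20 → U
T(19)+H(7): 26≡0 → A

PUKUA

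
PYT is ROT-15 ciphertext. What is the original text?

P(15): 15−15=0 → A
Y(24): 24−15=9 → J
T(19): 19−15=4 → E

AJE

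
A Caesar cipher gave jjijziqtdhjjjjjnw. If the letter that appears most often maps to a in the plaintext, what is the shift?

9

The most frequent ciphertext letter is j (appears 8 times).
j is position 9; a is position 0.
Shift = 9.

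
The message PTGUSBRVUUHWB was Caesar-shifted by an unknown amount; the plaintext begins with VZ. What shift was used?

20

From the crib: P(15)−V(21)=-6≡20, so the shift is 20.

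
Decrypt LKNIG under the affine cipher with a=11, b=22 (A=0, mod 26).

ZGLUI

The inverse of 11 mod 26 is 19, since 11·19=209≡1. Apply D(y)=19·(y−22) mod 26:
L(11): 19·(11−22)=-209≡25 → Z
K(10): 19·(10−22)=-228≡6 → G
N(13): 19·(13−22)=-171≡11 → L
I(8): 19·(8−22)=-266≡20 → U
G(6): 19·(6−22)=-304≡8 → I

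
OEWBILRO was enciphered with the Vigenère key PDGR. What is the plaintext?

Repeat the key across the ciphertext: PDGRPDGR
O(14)−P(15): -1≡25 → Z
E(4)−D(3): 1 → B
W(22)−G(6): 16 → Q
B(1)−R(17): -16≡10 → K
I(8)−P(15): -7≡19 → T
L(11)−D(3): 8 → I
R(17)−G(6): 11 → L
O(14)−R(17): -3≡23 → X

ZBQKTILX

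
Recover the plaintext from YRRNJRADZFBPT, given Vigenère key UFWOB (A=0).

EMVZIXVHLEHKX

Repeat the key across the ciphertext: UFWOBUFWOBUFW
Y(24)−U(20): 4 → E
R(17)−F(5): 12 → M
R(17)−W(22): -5≡21 → V
N(13)−O(14): -1≡25 → Z
J(9)−B(1): 8 → I
R(17)−U(20): -3≡23 → X
A(0)−F(5): -5≡21 → V
D(3)−W(22): -19≡7 → H
Z(25)−O(14): 11 → L
F(5)−B(1): 4 → E
B(1)−U(20): -19≡7 → H
P(15)−F(5): 10 → K
T(19)−W(22): -3≡23 → X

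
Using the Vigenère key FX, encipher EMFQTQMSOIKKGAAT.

JJKNYNRPTFPHLXFQ

Repeat the key across the message: FXFXFXFXFXFXFXFX
E(4)+F(5): 9 → J
M(12)+X(23): 35≡9 → J
F(5)+F(5): 10 → K
Q(16)+X(23): 39≡13 → N
T(19)+F(5): 24 → Y
Q(16)+X(23): 39≡13 → N
M(12)+F(5): 17 → R
S(18)+X(23): 41≡15 → P
O(14)+F(5): 19 → T
I(8)+X(23): 31≡5 → F
K(10)+F(5): 15 → P
K(10)+X(23): 33≡7 → H
G(6)+F(5): 11 → L
A(0)+X(23): 23 → X
A(0)+F(5): 5 → F
T(19)+X(23): 42≡16 → Q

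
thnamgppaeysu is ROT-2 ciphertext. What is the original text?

rflykennycwqs

t(19): 19−2=17 → r
h(7): 7−2=5 → f
n(13): 13−2=11 → l
a(0): 0−2=-2≡24 → y
m(12): 12−2=10 → k
g(6): 6−2=4 → e
p(15): 15−2=13 → n
p(15): 15−2=13 → n
a(0): 0−2=-2≡24 → y
e(4): 4−2=2 → c
y(24): 24−2=22 → w
s(18): 18−2=16 → q
u(20): 20−2=18 → s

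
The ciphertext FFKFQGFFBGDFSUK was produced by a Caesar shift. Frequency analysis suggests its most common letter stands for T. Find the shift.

12

The most frequent ciphertext letter is F (appears 6 times).
F is position 5; T is position 19.
Shift = -14≡12.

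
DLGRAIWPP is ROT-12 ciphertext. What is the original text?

RZUFOWKDD

D(3): 3−12=-9≡17 → R
L(11): 11−12=-1≡25 → Z
G(6): 6−12=-6≡20 → U
R(17): 17−12=5 → F
A(0): 0−12=-12≡14 → O
I(8): 8−12=-4≡22 → W
W(22): 22−12=10 → K
P(15): 15−12=3 → D
P(15): 15−12=3 → D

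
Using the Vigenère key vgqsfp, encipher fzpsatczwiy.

Repeat the key across the message: vgqsfpvgqsf
f(5)+v(21): 26≡0 → a
z(25)+g(6): 31≡5 → f
p(15)+q(16): 31≡5 → f
s(18)+s(18): 36≡10 → k
a(0)+f(5): 5 → f
t(19)+p(15): 34≡8 → i
c(2)+v(21): 23 → x
z(25)+g(6): 31≡5 → f
w(22)+q(16): 38≡12 → m
i(8)+s(18): 26≡0 → a
y(24)+f(5): 29≡3 → d

affkfixfmad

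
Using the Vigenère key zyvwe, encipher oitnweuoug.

Repeat the key across the message: zyvwezyvwe
o(14)+z(25): 39≡13 → n
i(8)+y(24): 32≡6 → g
t(19)+v(21): 40≡14 → o
n(13)+w(22): 35≡9 → j
w(22)+e(4): 26≡0 → a
e(4)+z(25): 29≡3 → d
u(20)+y(24): 44≡18 → s
o(14)+v(21): 35≡9 → j
u(20)+w(22): 42≡16 → q
g(6)+e(4): 10 → k

ngojadsjqk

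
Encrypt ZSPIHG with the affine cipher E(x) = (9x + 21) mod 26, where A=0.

MBAPGX

Z(25): 9·25+21=246≡12 → M
S(18): 9·18+21=183≡1 → B
P(15): 9·15+21=156≡0 → A
I(8): 9·8+21=93≡15 → P
H(7): 9·7+21=84≡6 → G
G(6): 9·6+21=75≡23 → X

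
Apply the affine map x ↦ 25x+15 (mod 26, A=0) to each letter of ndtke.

cmwfl

n(13): 25·13+15=340≡2 → c
d(3): 25·3+15=90≡12 → m
t(19): 25·19+15=490≡22 → w
k(10): 25·10+15=265≡5 → f
e(4): 25·4+15=115≡11 → l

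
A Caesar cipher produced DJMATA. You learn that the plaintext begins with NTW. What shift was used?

From the crib: D(3)−N(13)=-10≡16, so the shift is 16.

16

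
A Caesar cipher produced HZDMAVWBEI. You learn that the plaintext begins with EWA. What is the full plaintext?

From the crib: H(7)−E(4)=3, so the shift is 3.
Subtract 3 from each ciphertext letter:
H(7): 7−3=4 → E
Z(25): 25−3=22 → W
D(3): 3−3=0 → A
M(12): 12−3=9 → J
A(0): 0−3=-3≡23 → X
V(21): 21−3=18 → S
W(22): 22−3=19 → T
B(1): 1−3=-2≡24 → Y
E(4): 4−3=1 → B
I(8): 8−3=5 → F

EWAJXSTYBF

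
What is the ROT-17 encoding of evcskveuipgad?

vmtjbmvlzgxru

e(4): 4+17=21 → v
v(21): 21+17=38≡12 → m
c(2): 2+17=19 → t
s(18): 18+17=35≡9 → j
k(10): 10+17=27≡1 → b
v(21): 21+17=38≡12 → m
e(4): 4+17=21 → v
u(20): 20+17=37≡11 → l
i(8): 8+17=25 → z
p(15): 15+17=32≡6 → g
g(6): 6+17=23 → x
a(0): 0+17=17 → r
d(3): 3+17=20 → u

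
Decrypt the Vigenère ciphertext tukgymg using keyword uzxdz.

Repeat the key across the ciphertext: uzxdzuz
t(19)−u(20): -1≡25 → z
u(20)−z(25): -5≡21 → v
k(10)−x(23): -13≡13 → n
g(6)−d(3): 3 → d
y(24)−z(25): -1≡25 → z
m(12)−u(20): -8≡18 → s
g(6)−z(25): -19≡7 → h

zvndzsh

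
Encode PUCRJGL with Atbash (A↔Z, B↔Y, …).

P(15) → K(10)
U(20) → F(5)
C(2) → X(23)
R(17) → I(8)
J(9) → Q(16)
G(6) → T(19)
L(11) → O(14)

KFXIQTO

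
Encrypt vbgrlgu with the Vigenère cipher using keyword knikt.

foobeqh

Repeat the key across the message: kniktkn
v(21)+k(10): 31≡5 → f
b(1)+n(13): 14 → o
g(6)+i(8): 14 → o
r(17)+k(10): 27≡1 → b
l(11)+t(19): 30≡4 → e
g(6)+k(10): 16 → q
u(20)+n(13): 33≡7 → h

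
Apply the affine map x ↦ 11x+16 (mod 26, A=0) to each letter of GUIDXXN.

ECAXJJD

G(6): 11·6+16=82≡4 → E
U(20): 11·20+16=236≡2 → C
I(8): 11·8+16=104≡0 → A
D(3): 11·3+16=49≡23 → X
X(23): 11·23+16=269≡9 → J
X(23): 11·23+16=269≡9 → J
N(13): 11·13+16=159≡3 → D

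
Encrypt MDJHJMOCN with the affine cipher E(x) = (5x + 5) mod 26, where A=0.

NUYOYNXPS

M(12): 5·12+5=65≡13 → N
D(3): 5·3+5=20 → U
J(9): 5·9+5=50≡24 → Y
H(7): 5·7+5=40≡14 → O
J(9): 5·9+5=50≡24 → Y
M(12): 5·12+5=65≡13 → N
O(14): 5·14+5=75≡23 → X
C(2): 5·2+5=15 → P
N(13): 5·13+5=70≡18 → S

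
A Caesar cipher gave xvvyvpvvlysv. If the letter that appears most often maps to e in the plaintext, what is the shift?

The most frequent ciphertext letter is v (appears 6 times).
v is position 21; e is position 4.
Shift = 17.

17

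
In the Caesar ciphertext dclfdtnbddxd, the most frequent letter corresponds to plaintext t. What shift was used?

The most frequent ciphertext letter is d (appears 5 times).
d is position 3; t is position 19.
Shift = -16≡10.

10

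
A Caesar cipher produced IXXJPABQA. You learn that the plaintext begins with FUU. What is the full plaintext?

From the crib: I(8)−F(5)=3, so the shift is 3.
Subtract 3 from each ciphertext letter:
I(8): 8−3=5 → F
X(23): 23−3=20 → U
X(23): 23−3=20 → U
J(9): 9−3=6 → G
P(15): 15−3=12 → M
A(0): 0−3=-3≡23 → X
B(1): 1−3=-2≡24 → Y
Q(16): 16−3=13 → N
A(0): 0−3=-3≡23 → X

FUUGMXYNX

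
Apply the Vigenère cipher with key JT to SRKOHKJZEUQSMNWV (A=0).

Repeat the key across the message: JTJTJTJTJTJTJTJT
S(18)+J(9): 27≡1 → B
R(17)+T(19): 36≡10 → K
K(10)+J(9): 19 → T
O(14)+T(19): 33≡7 → H
H(7)+J(9): 16 → Q
K(10)+T(19): 29≡3 → D
J(9)+J(9): 18 → S
Z(25)+T(19): 44≡18 → S
E(4)+J(9): 13 → N
U(20)+T(19): 39≡13 → N
Q(16)+J(9): 25 → Z
S(18)+T(19): 37≡11 → L
M(12)+J(9): 21 → V
N(13)+T(19): 32≡6 → G
W(22)+J(9): 31≡5 → F
V(21)+T(19): 40≡14 → O

BKTHQDSSNNZLVGFO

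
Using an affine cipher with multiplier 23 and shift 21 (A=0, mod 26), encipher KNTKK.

RIQRR

K(10): 23·10+21=251≡17 → R
N(13): 23·13+21=320≡8 → I
T(19): 23·19+21=458≡16 → Q
K(10): 23·10+21=251≡17 → R
K(10): 23·10+21=251≡17 → R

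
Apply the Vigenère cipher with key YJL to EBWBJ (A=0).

Repeat the key across the message: YJLYJ
E(4)+Y(24): 28≡2 → C
B(1)+J(9): 10 → K
W(22)+L(11): 33≡7 → H
B(1)+Y(24): 25 → Z
J(9)+J(9): 18 → S

CKHZS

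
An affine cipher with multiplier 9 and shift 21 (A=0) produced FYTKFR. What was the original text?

EJUTEO

The inverse of 9 mod 26 is 3, since 9·3=27≡1. Apply D(y)=3·(y−21) mod 26:
F(5): 3·(5−21)=-48≡4 → E
Y(24): 3·(24−21)=9 → J
T(19): 3·(19−21)=-6≡20 → U
K(10): 3·(10−21)=-33≡19 → T
F(5): 3·(5−21)=-48≡4 → E
R(17): 3·(17−21)=-12≡14 → O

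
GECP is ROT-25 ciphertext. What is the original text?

HFDQ

G(6): 6−25=-19≡7 → H
E(4): 4−25=-21≡5 → F
C(2): 2−25=-23≡3 → D
P(15): 15−25=-10≡16 → Q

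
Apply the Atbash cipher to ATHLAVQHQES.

ZGSOZEJSJVH

A(0) → Z(25)
T(19) → G(6)
H(7) → S(18)
L(11) → O(14)
A(0) → Z(25)
V(21) → E(4)
Q(16) → J(9)
H(7) → S(18)
Q(16) → J(9)
E(4) → V(21)
S(18) → H(7)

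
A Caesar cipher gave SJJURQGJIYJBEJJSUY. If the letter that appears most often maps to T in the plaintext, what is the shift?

The most frequent ciphertext letter is J (appears 6 times).
J is position 9; T is position 19.
Shift = -10≡16.

16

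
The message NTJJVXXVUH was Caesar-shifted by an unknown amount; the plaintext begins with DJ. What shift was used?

From the crib: N(13)−D(3)=10, so the shift is 10.

10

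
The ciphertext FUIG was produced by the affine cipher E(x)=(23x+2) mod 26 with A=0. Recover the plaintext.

ZUYQ

The inverse of 23 mod 26 is 17, since 23·17=391≡1. Apply D(y)=17·(y−2) mod 26:
F(5): 17·(5−2)=51≡25 → Z
U(20): 17·(20−2)=306≡20 → U
I(8): 17·(8−2)=102≡24 → Y
G(6): 17·(6−2)=68≡16 → Q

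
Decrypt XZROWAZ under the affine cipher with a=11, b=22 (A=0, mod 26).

The inverse of 11 mod 26 is 19, since 11·19=209≡1. Apply D(y)=19·(y−22) mod 26:
X(23): 19·(23−22)=19 → T
Z(25): 19·(25−22)=57≡5 → F
R(17): 19·(17−22)=-95≡9 → J
O(14): 19·(14−22)=-152≡4 → E
W(22): 19·(22−22)=0 → A
A(0): 19·(0−22)=-418≡24 → Y
Z(25): 19·(25−22)=57≡5 → F

TFJEAYF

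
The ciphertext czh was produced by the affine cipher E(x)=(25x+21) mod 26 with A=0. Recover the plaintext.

two

The inverse of 25 mod 26 is 25, since 25·25=625≡1. Apply D(y)=25·(y−21) mod 26:
c(2): 25·(2−21)=-475≡19 → t
z(25): 25·(25−21)=100≡22 → w
h(7): 25·(7−21)=-350≡14 → o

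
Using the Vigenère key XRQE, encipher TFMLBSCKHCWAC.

Repeat the key across the message: XRQEXRQEXRQEX
T(19)+X(23): 42≡16 → Q
F(5)+R(17): 22 → W
M(12)+Q(16): 28≡2 → C
L(11)+E(4): 15 → P
B(1)+X(23): 24 → Y
S(18)+R(17): 35≡9 → J
C(2)+Q(16): 18 → S
K(10)+E(4): 14 → O
H(7)+X(23): 30≡4 → E
C(2)+R(17): 19 → T
W(22)+Q(16): 38≡12 → M
A(0)+E(4): 4 → E
C(2)+X(23): 25 → Z

QWCPYJSOETMEZ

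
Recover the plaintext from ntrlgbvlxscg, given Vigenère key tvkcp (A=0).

Repeat the key across the ciphertext: tvkcptvkcptv
n(13)−t(19): -6≡20 → u
t(19)−v(21): -2≡24 → y
r(17)−k(10): 7 → h
l(11)−c(2): 9 → j
g(6)−p(15): -9≡17 → r
b(1)−t(19): -18≡8 → i
v(21)−v(21): 0 → a
l(11)−k(10): 1 → b
x(23)−c(2): 21 → v
s(18)−p(15): 3 → d
c(2)−t(19): -17≡9 → j
g(6)−v(21): -15≡11 → l

uyhjriabvdjl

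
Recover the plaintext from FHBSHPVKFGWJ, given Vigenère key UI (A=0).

Repeat the key across the ciphertext: UIUIUIUIUIUI
F(5)−U(20): -15≡11 → L
H(7)−I(8): -1≡25 → Z
B(1)−U(20): -19≡7 → H
S(18)−I(8): 10 → K
H(7)−U(20): -13≡13 → N
P(15)−I(8): 7 → H
V(21)−U(20): 1 → B
K(10)−I(8): 2 → C
F(5)−U(20): -15≡11 → L
G(6)−I(8): -2≡24 → Y
W(22)−U(20): 2 → C
J(9)−I(8): 1 → B

LZHKNHBCLYCB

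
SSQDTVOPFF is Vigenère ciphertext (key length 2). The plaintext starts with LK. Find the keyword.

Subtract each crib letter from the matching ciphertext letter (mod 26):
S(18)−L(11)=7 → H
S(18)−K(10)=8 → I

HI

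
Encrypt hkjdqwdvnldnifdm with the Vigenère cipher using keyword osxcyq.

Repeat the key across the message: osxcyqosxcyqosxc
h(7)+o(14): 21 → v
k(10)+s(18): 28≡2 → c
j(9)+x(23): 32≡6 → g
d(3)+c(2): 5 → f
q(16)+y(24): 40≡14 → o
w(22)+q(16): 38≡12 → m
d(3)+o(14): 17 → r
v(21)+s(18): 39≡13 → n
n(13)+x(23): 36≡10 → k
l(11)+c(2): 13 → n
d(3)+y(24): 27≡1 → b
n(13)+q(16): 29≡3 → d
i(8)+o(14): 22 → w
f(5)+s(18): 23 → x
d(3)+x(23): 26≡0 → a
m(12)+c(2): 14 → o

vcgfomrnknbdwxao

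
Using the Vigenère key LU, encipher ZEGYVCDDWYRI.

Repeat the key across the message: LULULULULULU
Z(25)+L(11): 36≡10 → K
E(4)+U(20): 24 → Y
G(6)+L(11): 17 → R
Y(24)+U(20): 44≡18 → S
V(21)+L(11): 32≡6 → G
C(2)+U(20): 22 → W
D(3)+L(11): 14 → O
D(3)+U(20): 23 → X
W(22)+L(11): 33≡7 → H
Y(24)+U(20): 44≡18 → S
R(17)+L(11): 28≡2 → C
I(8)+U(20): 28≡2 → C

KYRSGWOXHSCC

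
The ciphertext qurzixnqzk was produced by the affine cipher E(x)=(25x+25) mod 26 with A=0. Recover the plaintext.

jfiarcmjap

The inverse of 25 mod 26 is 25, since 25·25=625≡1. Apply D(y)=25·(y−25) mod 26:
q(16): 25·(16−25)=-225≡9 → j
u(20): 25·(20−25)=-125≡5 → f
r(17): 25·(17−25)=-200≡8 → i
z(25): 25·(25−25)=0 → a
i(8): 25·(8−25)=-425≡17 → r
x(23): 25·(23−25)=-50≡2 → c
n(13): 25·(13−25)=-300≡12 → m
q(16): 25·(16−25)=-225≡9 → j
z(25): 25·(25−25)=0 → a
k(10): 25·(10−25)=-375≡15 → p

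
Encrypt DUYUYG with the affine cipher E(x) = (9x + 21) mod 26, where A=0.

D(3): 9·3+21=48≡22 → W
U(20): 9·20+21=201≡19 → T
Y(24): 9·24+21=237≡3 → D
U(20): 9·20+21=201≡19 → T
Y(24): 9·24+21=237≡3 → D
G(6): 9·6+21=75≡23 → X

WTDTDX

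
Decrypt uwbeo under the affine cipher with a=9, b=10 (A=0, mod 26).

ekzim

The inverse of 9 mod 26 is 3, since 9·3=27≡1. Apply D(y)=3·(y−10) mod 26:
u(20): 3·(20−10)=30≡4 → e
w(22): 3·(22−10)=36≡10 → k
b(1): 3·(1−10)=-27≡25 → z
e(4): 3·(4−10)=-18≡8 → i
o(14): 3·(14−10)=12 → m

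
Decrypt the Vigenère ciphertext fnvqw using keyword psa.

qvvbe

Repeat the key across the ciphertext: psaps
f(5)−p(15): -10≡16 → q
n(13)−s(18): -5≡21 → v
v(21)−a(0): 21 → v
q(16)−p(15): 1 → b
w(22)−s(18): 4 → e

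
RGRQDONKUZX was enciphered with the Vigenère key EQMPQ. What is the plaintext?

Repeat the key across the ciphertext: EQMPQEQMPQE
R(17)−E(4): 13 → N
G(6)−Q(16): -10≡16 → Q
R(17)−M(12): 5 → F
Q(16)−P(15): 1 → B
D(3)−Q(16): -13≡13 → N
O(14)−E(4): 10 → K
N(13)−Q(16): -3≡23 → X
K(10)−M(12): -2≡24 → Y
U(20)−P(15): 5 → F
Z(25)−Q(16): 9 → J
X(23)−E(4): 19 → T

NQFBNKXYFJT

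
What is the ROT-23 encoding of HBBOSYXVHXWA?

H(7): 7+23=30≡4 → E
B(1): 1+23=24 → Y
B(1): 1+23=24 → Y
O(14): 14+23=37≡11 → L
S(18): 18+23=41≡15 → P
Y(24): 24+23=47≡21 → V
X(23): 23+23=46≡20 → U
V(21): 21+23=44≡18 → S
H(7): 7+23=30≡4 → E
X(23): 23+23=46≡20 → U
W(22): 22+23=45≡19 → T
A(0): 0+23=23 → X

EYYLPVUSEUTX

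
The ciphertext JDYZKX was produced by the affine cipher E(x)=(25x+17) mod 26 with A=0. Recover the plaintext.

IOTSHU

The inverse of 25 mod 26 is 25, since 25·25=625≡1. Apply D(y)=25·(y−17) mod 26:
J(9): 25·(9−17)=-200≡8 → I
D(3): 25·(3−17)=-350≡14 → O
Y(24): 25·(24−17)=175≡19 → T
Z(25): 25·(25−17)=200≡18 → S
K(10): 25·(10−17)=-175≡7 → H
X(23): 25·(23−17)=150≡20 → U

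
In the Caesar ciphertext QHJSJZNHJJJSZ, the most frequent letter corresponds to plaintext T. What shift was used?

16

The most frequent ciphertext letter is J (appears 5 times).
J is position 9; T is position 19.
Shift = -10≡16.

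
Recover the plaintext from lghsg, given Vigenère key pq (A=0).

Repeat the key across the ciphertext: pqpqp
l(11)−p(15): -4≡22 → w
g(6)−q(16): -10≡16 → q
h(7)−p(15): -8≡18 → s
s(18)−q(16): 2 → c
g(6)−p(15): -9≡17 → r

wqscr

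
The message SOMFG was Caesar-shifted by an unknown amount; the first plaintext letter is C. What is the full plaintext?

From the crib: S(18)−C(2)=16, so the shift is 16.
Subtract 16 from each ciphertext letter:
S(18): 18−16=2 → C
O(14): 14−16=-2≡24 → Y
M(12): 12−16=-4≡22 → W
F(5): 5−16=-11≡15 → P
G(6): 6−16=-10≡16 → Q

CYWPQ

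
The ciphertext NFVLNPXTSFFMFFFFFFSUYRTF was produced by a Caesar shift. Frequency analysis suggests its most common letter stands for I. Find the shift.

The most frequent ciphertext letter is F (appears 10 times).
F is position 5; I is position 8.
Shift = -3≡23.

23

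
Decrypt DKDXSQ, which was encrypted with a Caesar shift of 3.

D(3): 3−3=0 → A
K(10): 10−3=7 → H
D(3): 3−3=0 → A
X(23): 23−3=20 → U
S(18): 18−3=15 → P
Q(16): 16−3=13 → N

AHAUPN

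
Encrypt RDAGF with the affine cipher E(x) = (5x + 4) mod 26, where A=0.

LTEID

R(17): 5·17+4=89≡11 → L
D(3): 5·3+4=19 → T
A(0): 5·0+4=4 → E
G(6): 5·6+4=34≡8 → I
F(5): 5·5+4=29≡3 → D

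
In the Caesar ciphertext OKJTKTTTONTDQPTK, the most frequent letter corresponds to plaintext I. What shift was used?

The most frequent ciphertext letter is T (appears 6 times).
T is position 19; I is position 8.
Shift = 11.

11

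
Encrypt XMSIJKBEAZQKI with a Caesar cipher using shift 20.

RGMCDEVYUTKEC

X(23): 23+20=43≡17 → R
M(12): 12+20=32≡6 → G
S(18): 18+20=38≡12 → M
I(8): 8+20=28≡2 → C
J(9): 9+20=29≡3 → D
K(10): 10+20=30≡4 → E
B(1): 1+20=21 → V
E(4): 4+20=24 → Y
A(0): 0+20=20 → U
Z(25): 25+20=45≡19 → T
Q(16): 16+20=36≡10 → K
K(10): 10+20=30≡4 → E
I(8): 8+20=28≡2 → C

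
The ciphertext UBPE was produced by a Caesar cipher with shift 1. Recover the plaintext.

TAOD

U(20): 20−1=19 → T
B(1): 1−1=0 → A
P(15): 15−1=14 → O
E(4): 4−1=3 → D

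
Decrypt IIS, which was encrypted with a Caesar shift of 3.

I(8): 8−3=5 → F
I(8): 8−3=5 → F
S(18): 18−3=15 → P

FFP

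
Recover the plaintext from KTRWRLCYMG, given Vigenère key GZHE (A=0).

EUKSLMVUGH

Repeat the key across the ciphertext: GZHEGZHEGZ
K(10)−G(6): 4 → E
T(19)−Z(25): -6≡20 → U
R(17)−H(7): 10 → K
W(22)−E(4): 18 → S
R(17)−G(6): 11 → L
L(11)−Z(25): -14≡12 → M
C(2)−H(7): -5≡21 → V
Y(24)−E(4): 20 → U
M(12)−G(6): 6 → G
G(6)−Z(25): -19≡7 → H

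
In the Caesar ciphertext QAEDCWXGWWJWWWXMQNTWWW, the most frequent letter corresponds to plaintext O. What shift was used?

8

The most frequent ciphertext letter is W (appears 9 times).
W is position 22; O is position 14.
Shift = 8.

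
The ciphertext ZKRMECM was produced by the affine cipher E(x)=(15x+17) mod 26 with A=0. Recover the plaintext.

EDARNZR

The inverse of 15 mod 26 is 7, since 15·7=105≡1. Apply D(y)=7·(y−17) mod 26:
Z(25): 7·(25−17)=56≡4 → E
K(10): 7·(10−17)=-49≡3 → D
R(17): 7·(17−17)=0 → A
M(12): 7·(12−17)=-35≡17 → R
E(4): 7·(4−17)=-91≡13 → N
C(2): 7·(2−17)=-105≡25 → Z
M(12): 7·(12−17)=-35≡17 → R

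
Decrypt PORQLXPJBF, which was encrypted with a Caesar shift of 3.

MLONIUMGYC

P(15): 15−3=12 → M
O(14): 14−3=11 → L
R(17): 17−3=14 → O
Q(16): 16−3=13 → N
L(11): 11−3=8 → I
X(23): 23−3=20 → U
P(15): 15−3=12 → M
J(9): 9−3=6 → G
B(1): 1−3=-2≡24 → Y
F(5): 5−3=2 → C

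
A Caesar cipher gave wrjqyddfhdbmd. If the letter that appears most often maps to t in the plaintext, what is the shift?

10

The most frequent ciphertext letter is d (appears 4 times).
d is position 3; t is position 19.
Shift = -16≡10.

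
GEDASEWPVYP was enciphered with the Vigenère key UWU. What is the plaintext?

MIJGWKCTBET

Repeat the key across the ciphertext: UWUUWUUWUUW
G(6)−U(20): -14≡12 → M
E(4)−W(22): -18≡8 → I
D(3)−U(20): -17≡9 → J
A(0)−U(20): -20≡6 → G
S(18)−W(22): -4≡22 → W
E(4)−U(20): -16≡10 → K
W(22)−U(20): 2 → C
P(15)−W(22): -7≡19 → T
V(21)−U(20): 1 → B
Y(24)−U(20): 4 → E
P(15)−W(22): -7≡19 → T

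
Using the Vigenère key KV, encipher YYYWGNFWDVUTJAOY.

ITIRQIPRNQEOTVYT

Repeat the key across the message: KVKVKVKVKVKVKVKV
Y(24)+K(10): 34≡8 → I
Y(24)+V(21): 45≡19 → T
Y(24)+K(10): 34≡8 → I
W(22)+V(21): 43≡17 → R
G(6)+K(10): 16 → Q
N(13)+V(21): 34≡8 → I
F(5)+K(10): 15 → P
W(22)+V(21): 43≡17 → R
D(3)+K(10): 13 → N
V(21)+V(21): 42≡16 → Q
U(20)+K(10): 30≡4 → E
T(19)+V(21): 40≡14 → O
J(9)+K(10): 19 → T
A(0)+V(21): 21 → V
O(14)+K(10): 24 → Y
Y(24)+V(21): 45≡19 → T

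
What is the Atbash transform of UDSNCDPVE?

FWHMXWKEV

U(20) → F(5)
D(3) → W(22)
S(18) → H(7)
N(13) → M(12)
C(2) → X(23)
D(3) → W(22)
P(15) → K(10)
V(21) → E(4)
E(4) → V(21)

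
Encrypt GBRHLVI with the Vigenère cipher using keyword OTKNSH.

Repeat the key across the message: OTKNSHO
G(6)+O(14): 20 → U
B(1)+T(19): 20 → U
R(17)+K(10): 27≡1 → B
H(7)+N(13): 20 → U
L(11)+S(18): 29≡3 → D
V(21)+H(7): 28≡2 → C
I(8)+O(14): 22 → W

UUBUDCW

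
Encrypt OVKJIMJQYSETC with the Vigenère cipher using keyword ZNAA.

NIKJHZJQXFETB

Repeat the key across the message: ZNAAZNAAZNAAZ
O(14)+Z(25): 39≡13 → N
V(21)+N(13): 34≡8 → I
K(10)+A(0): 10 → K
J(9)+A(0): 9 → J
I(8)+Z(25): 33≡7 → H
M(12)+N(13): 25 → Z
J(9)+A(0): 9 → J
Q(16)+A(0): 16 → Q
Y(24)+Z(25): 49≡23 → X
S(18)+N(13): 31≡5 → F
E(4)+A(0): 4 → E
T(19)+A(0): 19 → T
C(2)+Z(25): 27≡1 → B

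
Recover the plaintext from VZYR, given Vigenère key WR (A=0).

ZICA

Repeat the key across the ciphertext: WRWR
V(21)−W(22): -1≡25 → Z
Z(25)−R(17): 8 → I
Y(24)−W(22): 2 → C
R(17)−R(17): 0 → A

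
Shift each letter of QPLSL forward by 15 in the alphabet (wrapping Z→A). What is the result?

Q(16): 16+15=31≡5 → F
P(15): 15+15=30≡4 → E
L(11): 11+15=26≡0 → A
S(18): 18+15=33≡7 → H
L(11): 11+15=26≡0 → A

FEAHA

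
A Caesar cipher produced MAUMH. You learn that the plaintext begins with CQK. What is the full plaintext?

CQKCX

From the crib: M(12)−C(2)=10, so the shift is 10.
Subtract 10 from each ciphertext letter:
M(12): 12−10=2 → C
A(0): 0−10=-10≡16 → Q
U(20): 20−10=10 → K
M(12): 12−10=2 → C
H(7): 7−10=-3≡23 → X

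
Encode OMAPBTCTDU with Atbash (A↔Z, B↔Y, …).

LNZKYGXGWF

O(14) → L(11)
M(12) → N(13)
A(0) → Z(25)
P(15) → K(10)
B(1) → Y(24)
T(19) → G(6)
C(2) → X(23)
T(19) → G(6)
D(3) → W(22)
U(20) → F(5)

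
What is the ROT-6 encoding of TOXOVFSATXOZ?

T(19): 19+6=25 → Z
O(14): 14+6=20 → U
X(23): 23+6=29≡3 → D
O(14): 14+6=20 → U
V(21): 21+6=27≡1 → B
F(5): 5+6=11 → L
S(18): 18+6=24 → Y
A(0): 0+6=6 → G
T(19): 19+6=25 → Z
X(23): 23+6=29≡3 → D
O(14): 14+6=20 → U
Z(25): 25+6=31≡5 → F

ZUDUBLYGZDUF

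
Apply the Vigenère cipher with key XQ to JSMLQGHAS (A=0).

GIJBNWEQP

Repeat the key across the message: XQXQXQXQX
J(9)+X(23): 32≡6 → G
S(18)+Q(16): 34≡8 → I
M(12)+X(23): 35≡9 → J
L(11)+Q(16): 27≡1 → B
Q(16)+X(23): 39≡13 → N
G(6)+Q(16): 22 → W
H(7)+X(23): 30≡4 → E
A(0)+Q(16): 16 → Q
S(18)+X(23): 41≡15 → P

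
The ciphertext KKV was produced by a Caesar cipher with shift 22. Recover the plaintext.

OOZ

K(10): 10−22=-12≡14 → O
K(10): 10−22=-12≡14 → O
V(21): 21−22=-1≡25 → Z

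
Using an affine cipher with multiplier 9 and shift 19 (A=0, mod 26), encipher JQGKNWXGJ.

WHVFGJSVW

J(9): 9·9+19=100≡22 → W
Q(16): 9·16+19=163≡7 → H
G(6): 9·6+19=73≡21 → V
K(10): 9·10+19=109≡5 → F
N(13): 9·13+19=136≡6 → G
W(22): 9·22+19=217≡9 → J
X(23): 9·23+19=226≡18 → S
G(6): 9·6+19=73≡21 → V
J(9): 9·9+19=100≡22 → W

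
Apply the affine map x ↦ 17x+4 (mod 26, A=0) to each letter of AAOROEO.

EEIHIUI

A(0): 17·0+4=4 → E
A(0): 17·0+4=4 → E
O(14): 17·14+4=242≡8 → I
R(17): 17·17+4=293≡7 → H
O(14): 17·14+4=242≡8 → I
E(4): 17·4+4=72≡20 → U
O(14): 17·14+4=242≡8 → I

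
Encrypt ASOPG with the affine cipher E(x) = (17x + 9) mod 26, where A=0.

A(0): 17·0+9=9 → J
S(18): 17·18+9=315≡3 → D
O(14): 17·14+9=247≡13 → N
P(15): 17·15+9=264≡4 → E
G(6): 17·6+9=111≡7 → H

JDNEH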